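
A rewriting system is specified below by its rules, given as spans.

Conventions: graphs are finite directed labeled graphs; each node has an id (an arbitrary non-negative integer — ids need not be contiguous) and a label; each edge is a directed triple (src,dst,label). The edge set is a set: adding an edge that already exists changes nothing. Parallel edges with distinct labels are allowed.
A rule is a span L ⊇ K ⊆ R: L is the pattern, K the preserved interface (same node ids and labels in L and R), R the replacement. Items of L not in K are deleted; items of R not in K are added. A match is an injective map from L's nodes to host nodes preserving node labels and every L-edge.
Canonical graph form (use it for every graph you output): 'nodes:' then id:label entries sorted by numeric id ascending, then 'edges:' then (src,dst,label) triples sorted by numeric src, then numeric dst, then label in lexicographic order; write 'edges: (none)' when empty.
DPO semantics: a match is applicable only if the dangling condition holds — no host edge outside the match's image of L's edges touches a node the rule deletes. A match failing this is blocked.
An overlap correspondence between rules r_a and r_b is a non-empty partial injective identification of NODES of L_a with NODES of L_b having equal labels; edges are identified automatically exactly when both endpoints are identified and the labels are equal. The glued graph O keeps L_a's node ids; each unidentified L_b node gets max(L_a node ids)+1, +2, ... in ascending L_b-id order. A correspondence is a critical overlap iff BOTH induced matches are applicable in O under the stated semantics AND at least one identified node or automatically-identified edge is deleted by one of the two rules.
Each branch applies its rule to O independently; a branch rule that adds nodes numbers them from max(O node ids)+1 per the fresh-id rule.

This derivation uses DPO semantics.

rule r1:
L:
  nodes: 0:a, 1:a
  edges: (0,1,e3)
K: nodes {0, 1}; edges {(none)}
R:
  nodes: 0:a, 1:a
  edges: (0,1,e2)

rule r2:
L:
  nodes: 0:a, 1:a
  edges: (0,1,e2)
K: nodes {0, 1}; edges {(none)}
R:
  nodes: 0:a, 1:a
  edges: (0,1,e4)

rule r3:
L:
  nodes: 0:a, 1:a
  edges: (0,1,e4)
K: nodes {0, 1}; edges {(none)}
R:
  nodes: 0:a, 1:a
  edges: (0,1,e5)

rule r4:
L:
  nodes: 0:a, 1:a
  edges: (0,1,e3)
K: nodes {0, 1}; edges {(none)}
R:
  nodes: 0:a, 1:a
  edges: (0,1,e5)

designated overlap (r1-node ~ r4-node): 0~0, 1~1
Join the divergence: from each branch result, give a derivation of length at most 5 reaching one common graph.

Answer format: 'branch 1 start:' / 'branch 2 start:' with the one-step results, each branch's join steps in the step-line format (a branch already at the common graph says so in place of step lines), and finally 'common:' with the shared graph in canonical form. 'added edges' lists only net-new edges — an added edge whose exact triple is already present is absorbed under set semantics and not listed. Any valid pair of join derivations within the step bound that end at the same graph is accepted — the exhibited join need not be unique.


branch 1 start:
nodes: 0:a, 1:a
edges: (0,1,e2)
branch 2 start:
nodes: 0:a, 1:a
edges: (0,1,e5)
branch 1 step 1: rule r2; match: 0->0, 1->1; deleted nodes (none); deleted edges (0,1,e2); added nodes (none); added edges (0,1,e4); result: nodes: 0:a, 1:a edges: (0,1,e4)
branch 1 step 2: rule r3; match: 0->0, 1->1; deleted nodes (none); deleted edges (0,1,e4); added nodes (none); added edges (0,1,e5); result: nodes: 0:a, 1:a edges: (0,1,e5)
branch 2: already at the common graph (0 steps)
common:
nodes: 0:a, 1:a
edges: (0,1,e5)


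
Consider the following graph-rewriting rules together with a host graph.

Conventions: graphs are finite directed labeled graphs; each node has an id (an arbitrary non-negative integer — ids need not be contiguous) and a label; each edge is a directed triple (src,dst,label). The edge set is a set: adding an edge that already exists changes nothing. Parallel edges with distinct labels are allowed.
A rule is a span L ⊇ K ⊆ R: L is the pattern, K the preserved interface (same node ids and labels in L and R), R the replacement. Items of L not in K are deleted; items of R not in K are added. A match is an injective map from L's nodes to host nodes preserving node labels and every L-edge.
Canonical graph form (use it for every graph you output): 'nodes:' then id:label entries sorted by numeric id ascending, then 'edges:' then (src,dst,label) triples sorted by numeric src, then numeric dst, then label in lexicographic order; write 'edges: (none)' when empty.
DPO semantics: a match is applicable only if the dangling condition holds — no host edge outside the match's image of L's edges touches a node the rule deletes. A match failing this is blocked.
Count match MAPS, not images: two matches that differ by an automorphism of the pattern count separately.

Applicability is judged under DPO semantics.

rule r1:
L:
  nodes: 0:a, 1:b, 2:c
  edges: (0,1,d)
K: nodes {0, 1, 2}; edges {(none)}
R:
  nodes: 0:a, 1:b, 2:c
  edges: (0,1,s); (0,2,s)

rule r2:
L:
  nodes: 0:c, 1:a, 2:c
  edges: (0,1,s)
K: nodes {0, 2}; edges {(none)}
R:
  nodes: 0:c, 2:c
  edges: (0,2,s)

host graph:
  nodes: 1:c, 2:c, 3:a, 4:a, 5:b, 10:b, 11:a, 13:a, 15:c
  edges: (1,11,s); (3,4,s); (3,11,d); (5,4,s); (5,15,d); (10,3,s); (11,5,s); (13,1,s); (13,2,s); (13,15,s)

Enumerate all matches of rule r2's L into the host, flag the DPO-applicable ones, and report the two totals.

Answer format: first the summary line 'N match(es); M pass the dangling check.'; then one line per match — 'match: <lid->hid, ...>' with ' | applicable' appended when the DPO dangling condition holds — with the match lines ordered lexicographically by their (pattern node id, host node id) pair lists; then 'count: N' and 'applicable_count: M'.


2 match(es); 0 pass the dangling check.
match: 0->1, 1->11, 2->2
match: 0->1, 1->11, 2->15
count: 2
applicable_count: 0


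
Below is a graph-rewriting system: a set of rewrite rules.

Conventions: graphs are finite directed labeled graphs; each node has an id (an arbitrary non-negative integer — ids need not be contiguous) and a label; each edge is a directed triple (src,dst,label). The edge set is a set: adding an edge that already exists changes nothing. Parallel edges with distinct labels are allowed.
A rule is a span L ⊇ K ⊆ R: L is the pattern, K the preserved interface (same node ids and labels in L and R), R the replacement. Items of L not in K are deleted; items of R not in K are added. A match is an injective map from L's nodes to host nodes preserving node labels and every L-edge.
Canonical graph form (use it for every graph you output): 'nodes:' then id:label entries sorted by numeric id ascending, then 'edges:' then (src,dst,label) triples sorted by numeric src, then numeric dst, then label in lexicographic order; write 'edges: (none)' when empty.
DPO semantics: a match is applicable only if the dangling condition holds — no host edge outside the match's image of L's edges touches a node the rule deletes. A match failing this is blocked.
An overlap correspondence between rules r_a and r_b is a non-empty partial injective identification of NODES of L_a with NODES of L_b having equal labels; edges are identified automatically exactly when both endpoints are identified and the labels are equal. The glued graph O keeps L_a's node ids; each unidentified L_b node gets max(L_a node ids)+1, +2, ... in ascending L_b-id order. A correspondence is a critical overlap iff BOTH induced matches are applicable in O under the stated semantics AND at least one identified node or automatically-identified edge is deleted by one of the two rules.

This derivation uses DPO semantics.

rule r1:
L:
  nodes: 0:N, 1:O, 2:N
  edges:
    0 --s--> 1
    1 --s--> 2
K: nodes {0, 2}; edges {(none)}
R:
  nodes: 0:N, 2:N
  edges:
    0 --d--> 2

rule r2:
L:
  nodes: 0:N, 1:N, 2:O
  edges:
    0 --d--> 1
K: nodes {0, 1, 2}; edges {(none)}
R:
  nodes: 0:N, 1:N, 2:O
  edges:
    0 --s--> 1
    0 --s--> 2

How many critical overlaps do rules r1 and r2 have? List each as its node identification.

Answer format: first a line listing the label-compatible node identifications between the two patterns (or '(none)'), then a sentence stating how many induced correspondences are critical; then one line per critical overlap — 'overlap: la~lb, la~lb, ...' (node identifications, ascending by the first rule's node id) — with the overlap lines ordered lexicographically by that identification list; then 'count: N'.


label-compatible node identifications between L(r1) and L(r2): 0~0, 0~1, 1~2, 2~0, 2~1
7 of the induced correspondences are critical overlaps of r1 and r2.
overlap: 0~0, 1~2
overlap: 0~0, 1~2, 2~1
overlap: 0~1, 1~2
overlap: 0~1, 1~2, 2~0
overlap: 1~2
overlap: 1~2, 2~0
overlap: 1~2, 2~1
count: 7


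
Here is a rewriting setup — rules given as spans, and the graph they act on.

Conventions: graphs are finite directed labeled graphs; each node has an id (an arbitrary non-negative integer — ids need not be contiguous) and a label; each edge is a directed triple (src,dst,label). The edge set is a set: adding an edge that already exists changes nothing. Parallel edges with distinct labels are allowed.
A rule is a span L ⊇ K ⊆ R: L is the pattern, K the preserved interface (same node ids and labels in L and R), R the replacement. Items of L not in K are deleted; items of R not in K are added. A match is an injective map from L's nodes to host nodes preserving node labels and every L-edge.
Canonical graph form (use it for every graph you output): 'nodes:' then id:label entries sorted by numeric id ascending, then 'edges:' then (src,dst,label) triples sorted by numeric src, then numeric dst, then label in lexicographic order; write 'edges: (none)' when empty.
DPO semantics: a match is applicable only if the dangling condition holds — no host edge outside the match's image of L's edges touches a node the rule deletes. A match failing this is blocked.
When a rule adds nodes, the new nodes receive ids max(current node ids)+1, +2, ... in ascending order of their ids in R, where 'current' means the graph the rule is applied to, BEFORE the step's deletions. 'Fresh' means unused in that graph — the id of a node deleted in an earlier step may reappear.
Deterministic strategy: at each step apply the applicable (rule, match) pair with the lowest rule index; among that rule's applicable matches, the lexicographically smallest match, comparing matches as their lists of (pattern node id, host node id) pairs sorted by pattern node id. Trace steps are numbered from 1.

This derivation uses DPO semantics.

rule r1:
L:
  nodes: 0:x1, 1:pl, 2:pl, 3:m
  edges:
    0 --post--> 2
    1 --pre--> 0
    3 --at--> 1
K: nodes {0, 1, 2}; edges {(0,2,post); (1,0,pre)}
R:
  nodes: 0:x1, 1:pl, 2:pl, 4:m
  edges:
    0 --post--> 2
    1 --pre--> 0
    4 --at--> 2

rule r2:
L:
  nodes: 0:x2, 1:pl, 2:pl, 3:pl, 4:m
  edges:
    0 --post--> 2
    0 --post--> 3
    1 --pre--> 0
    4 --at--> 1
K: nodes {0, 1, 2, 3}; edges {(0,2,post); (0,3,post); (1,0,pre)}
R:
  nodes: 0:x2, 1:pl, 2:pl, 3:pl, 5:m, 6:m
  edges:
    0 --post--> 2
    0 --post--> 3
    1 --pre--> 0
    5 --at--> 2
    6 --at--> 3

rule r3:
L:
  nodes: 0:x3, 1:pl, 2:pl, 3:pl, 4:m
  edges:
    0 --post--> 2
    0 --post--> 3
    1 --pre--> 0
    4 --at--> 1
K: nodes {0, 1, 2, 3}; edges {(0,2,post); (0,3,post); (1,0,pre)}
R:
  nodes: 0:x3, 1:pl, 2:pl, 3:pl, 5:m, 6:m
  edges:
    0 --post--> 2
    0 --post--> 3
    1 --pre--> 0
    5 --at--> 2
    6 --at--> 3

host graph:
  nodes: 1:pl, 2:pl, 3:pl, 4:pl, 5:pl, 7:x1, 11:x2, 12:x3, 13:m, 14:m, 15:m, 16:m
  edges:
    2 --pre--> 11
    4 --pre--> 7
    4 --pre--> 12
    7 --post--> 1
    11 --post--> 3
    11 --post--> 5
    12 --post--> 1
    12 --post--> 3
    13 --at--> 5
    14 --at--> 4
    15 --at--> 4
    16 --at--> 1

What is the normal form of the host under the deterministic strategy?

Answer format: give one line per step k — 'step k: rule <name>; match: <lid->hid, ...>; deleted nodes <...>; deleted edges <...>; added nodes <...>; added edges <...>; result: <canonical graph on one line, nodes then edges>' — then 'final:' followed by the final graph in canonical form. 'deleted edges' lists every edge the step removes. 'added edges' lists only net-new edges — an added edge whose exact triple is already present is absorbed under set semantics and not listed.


step 1: rule r1; match: 0->7, 1->4, 2->1, 3->14; deleted nodes 14; deleted edges (14,4,at); added nodes 17; added edges (17,1,at); result: nodes: 1:pl, 2:pl, 3:pl, 4:pl, 5:pl, 7:x1, 11:x2, 12:x3, 13:m, 15:m, 16:m, 17:m edges: (2,11,pre); (4,7,pre); (4,12,pre); (7,1,post); (11,3,post); (11,5,post); (12,1,post); (12,3,post); (13,5,at); (15,4,at); (16,1,at); (17,1,at)
step 2: rule r1; match: 0->7, 1->4, 2->1, 3->15; deleted nodes 15; deleted edges (15,4,at); added nodes 18; added edges (18,1,at); result: nodes: 1:pl, 2:pl, 3:pl, 4:pl, 5:pl, 7:x1, 11:x2, 12:x3, 13:m, 16:m, 17:m, 18:m edges: (2,11,pre); (4,7,pre); (4,12,pre); (7,1,post); (11,3,post); (11,5,post); (12,1,post); (12,3,post); (13,5,at); (16,1,at); (17,1,at); (18,1,at)
final:
nodes: 1:pl, 2:pl, 3:pl, 4:pl, 5:pl, 7:x1, 11:x2, 12:x3, 13:m, 16:m, 17:m, 18:m
edges: (2,11,pre); (4,7,pre); (4,12,pre); (7,1,post); (11,3,post); (11,5,post); (12,1,post); (12,3,post); (13,5,at); (16,1,at); (17,1,at); (18,1,at)


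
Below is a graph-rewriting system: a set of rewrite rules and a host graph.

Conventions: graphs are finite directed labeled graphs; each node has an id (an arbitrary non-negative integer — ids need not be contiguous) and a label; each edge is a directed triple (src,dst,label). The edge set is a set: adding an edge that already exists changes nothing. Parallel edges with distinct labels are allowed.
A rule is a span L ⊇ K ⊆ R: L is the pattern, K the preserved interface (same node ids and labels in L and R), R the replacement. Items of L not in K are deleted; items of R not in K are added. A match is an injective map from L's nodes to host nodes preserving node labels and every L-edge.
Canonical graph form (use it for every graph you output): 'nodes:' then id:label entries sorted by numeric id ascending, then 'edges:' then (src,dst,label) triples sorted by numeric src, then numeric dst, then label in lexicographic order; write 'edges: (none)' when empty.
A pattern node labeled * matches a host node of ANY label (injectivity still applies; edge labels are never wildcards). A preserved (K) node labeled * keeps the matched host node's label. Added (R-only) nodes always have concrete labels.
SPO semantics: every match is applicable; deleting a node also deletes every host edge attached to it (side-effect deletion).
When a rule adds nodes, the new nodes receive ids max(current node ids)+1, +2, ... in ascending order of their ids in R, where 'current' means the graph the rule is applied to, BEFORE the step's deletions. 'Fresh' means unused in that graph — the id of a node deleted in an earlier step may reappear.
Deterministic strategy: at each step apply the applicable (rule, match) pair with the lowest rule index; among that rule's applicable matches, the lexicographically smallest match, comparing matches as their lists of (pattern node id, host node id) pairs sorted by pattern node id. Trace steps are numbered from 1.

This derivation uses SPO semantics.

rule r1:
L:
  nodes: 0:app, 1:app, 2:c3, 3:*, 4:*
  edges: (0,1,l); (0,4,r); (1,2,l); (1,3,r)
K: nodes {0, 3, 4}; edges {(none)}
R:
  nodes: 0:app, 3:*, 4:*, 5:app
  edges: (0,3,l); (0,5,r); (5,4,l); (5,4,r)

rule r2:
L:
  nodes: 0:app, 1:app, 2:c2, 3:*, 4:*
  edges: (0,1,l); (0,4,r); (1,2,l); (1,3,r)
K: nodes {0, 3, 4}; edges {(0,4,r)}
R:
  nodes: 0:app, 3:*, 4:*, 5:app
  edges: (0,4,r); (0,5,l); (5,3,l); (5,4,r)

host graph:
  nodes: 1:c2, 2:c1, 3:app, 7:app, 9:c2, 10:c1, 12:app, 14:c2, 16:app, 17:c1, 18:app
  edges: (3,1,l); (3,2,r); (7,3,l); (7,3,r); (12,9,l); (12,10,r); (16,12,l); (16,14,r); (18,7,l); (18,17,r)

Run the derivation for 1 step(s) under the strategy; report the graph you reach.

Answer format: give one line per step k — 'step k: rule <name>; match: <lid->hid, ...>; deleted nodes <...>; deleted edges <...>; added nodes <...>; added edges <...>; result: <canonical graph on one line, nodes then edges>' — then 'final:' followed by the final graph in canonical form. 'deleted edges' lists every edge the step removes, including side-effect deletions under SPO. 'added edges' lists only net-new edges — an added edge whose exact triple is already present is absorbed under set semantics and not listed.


step 1: rule r2; match: 0->16, 1->12, 2->9, 3->10, 4->14; deleted nodes 9, 12; deleted edges (12,9,l); (12,10,r); (16,12,l); added nodes 19; added edges (16,19,l); (19,10,l); (19,14,r); result: nodes: 1:c2, 2:c1, 3:app, 7:app, 10:c1, 14:c2, 16:app, 17:c1, 18:app, 19:app edges: (3,1,l); (3,2,r); (7,3,l); (7,3,r); (16,14,r); (16,19,l); (18,7,l); (18,17,r); (19,10,l); (19,14,r)
final:
nodes: 1:c2, 2:c1, 3:app, 7:app, 10:c1, 14:c2, 16:app, 17:c1, 18:app, 19:app
edges: (3,1,l); (3,2,r); (7,3,l); (7,3,r); (16,14,r); (16,19,l); (18,7,l); (18,17,r); (19,10,l); (19,14,r)


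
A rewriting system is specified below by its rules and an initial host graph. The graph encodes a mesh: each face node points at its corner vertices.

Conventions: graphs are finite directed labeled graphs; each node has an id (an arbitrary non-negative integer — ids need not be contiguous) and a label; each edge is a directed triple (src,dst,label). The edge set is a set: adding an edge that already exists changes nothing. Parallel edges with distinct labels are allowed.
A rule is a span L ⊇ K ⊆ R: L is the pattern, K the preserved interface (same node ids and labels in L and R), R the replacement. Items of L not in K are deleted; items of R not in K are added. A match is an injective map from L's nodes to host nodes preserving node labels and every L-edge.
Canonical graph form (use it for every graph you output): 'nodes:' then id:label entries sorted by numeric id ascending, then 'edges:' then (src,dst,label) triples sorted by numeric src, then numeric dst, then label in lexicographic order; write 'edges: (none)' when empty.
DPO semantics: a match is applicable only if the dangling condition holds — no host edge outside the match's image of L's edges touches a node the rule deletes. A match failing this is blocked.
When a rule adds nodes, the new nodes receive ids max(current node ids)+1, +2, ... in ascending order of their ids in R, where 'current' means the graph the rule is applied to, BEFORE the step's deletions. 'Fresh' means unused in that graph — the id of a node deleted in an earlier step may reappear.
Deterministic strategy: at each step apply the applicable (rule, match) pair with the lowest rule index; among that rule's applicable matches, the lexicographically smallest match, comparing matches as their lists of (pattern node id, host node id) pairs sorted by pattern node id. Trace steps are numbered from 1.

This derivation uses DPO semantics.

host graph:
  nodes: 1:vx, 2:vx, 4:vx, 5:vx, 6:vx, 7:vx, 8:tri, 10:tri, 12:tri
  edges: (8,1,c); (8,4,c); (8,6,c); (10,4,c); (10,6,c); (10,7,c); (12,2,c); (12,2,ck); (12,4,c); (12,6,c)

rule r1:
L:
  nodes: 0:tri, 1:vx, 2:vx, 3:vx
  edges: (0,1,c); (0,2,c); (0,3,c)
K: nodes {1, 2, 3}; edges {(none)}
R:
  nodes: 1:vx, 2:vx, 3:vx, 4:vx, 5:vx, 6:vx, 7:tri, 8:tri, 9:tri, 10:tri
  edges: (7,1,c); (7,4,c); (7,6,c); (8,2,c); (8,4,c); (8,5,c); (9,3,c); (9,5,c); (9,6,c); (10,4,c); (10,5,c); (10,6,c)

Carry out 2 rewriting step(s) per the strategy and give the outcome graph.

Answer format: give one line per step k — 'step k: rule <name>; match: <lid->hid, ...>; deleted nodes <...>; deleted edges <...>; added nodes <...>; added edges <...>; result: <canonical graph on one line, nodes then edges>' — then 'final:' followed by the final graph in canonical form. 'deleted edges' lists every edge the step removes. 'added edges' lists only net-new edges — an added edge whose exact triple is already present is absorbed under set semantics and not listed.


step 1: rule r1; match: 0->8, 1->1, 2->4, 3->6; deleted nodes 8; deleted edges (8,1,c); (8,4,c); (8,6,c); added nodes 13, 14, 15, 16, 17, 18, 19; added edges (16,1,c); (16,13,c); (16,15,c); (17,4,c); (17,13,c); (17,14,c); (18,6,c); (18,14,c); (18,15,c); (19,13,c); (19,14,c); (19,15,c); result: nodes: 1:vx, 2:vx, 4:vx, 5:vx, 6:vx, 7:vx, 10:tri, 12:tri, 13:vx, 14:vx, 15:vx, 16:tri, 17:tri, 18:tri, 19:tri edges: (10,4,c); (10,6,c); (10,7,c); (12,2,c); (12,2,ck); (12,4,c); (12,6,c); (16,1,c); (16,13,c); (16,15,c); (17,4,c); (17,13,c); (17,14,c); (18,6,c); (18,14,c); (18,15,c); (19,13,c); (19,14,c); (19,15,c)
step 2: rule r1; match: 0->10, 1->4, 2->6, 3->7; deleted nodes 10; deleted edges (10,4,c); (10,6,c); (10,7,c); added nodes 20, 21, 22, 23, 24, 25, 26; added edges (23,4,c); (23,20,c); (23,22,c); (24,6,c); (24,20,c); (24,21,c); (25,7,c); (25,21,c); (25,22,c); (26,20,c); (26,21,c); (26,22,c); result: nodes: 1:vx, 2:vx, 4:vx, 5:vx, 6:vx, 7:vx, 12:tri, 13:vx, 14:vx, 15:vx, 16:tri, 17:tri, 18:tri, 19:tri, 20:vx, 21:vx, 22:vx, 23:tri, 24:tri, 25:tri, 26:tri edges: (12,2,c); (12,2,ck); (12,4,c); (12,6,c); (16,1,c); (16,13,c); (16,15,c); (17,4,c); (17,13,c); (17,14,c); (18,6,c); (18,14,c); (18,15,c); (19,13,c); (19,14,c); (19,15,c); (23,4,c); (23,20,c); (23,22,c); (24,6,c); (24,20,c); (24,21,c); (25,7,c); (25,21,c); (25,22,c); (26,20,c); (26,21,c); (26,22,c)
final:
nodes: 1:vx, 2:vx, 4:vx, 5:vx, 6:vx, 7:vx, 12:tri, 13:vx, 14:vx, 15:vx, 16:tri, 17:tri, 18:tri, 19:tri, 20:vx, 21:vx, 22:vx, 23:tri, 24:tri, 25:tri, 26:tri
edges: (12,2,c); (12,2,ck); (12,4,c); (12,6,c); (16,1,c); (16,13,c); (16,15,c); (17,4,c); (17,13,c); (17,14,c); (18,6,c); (18,14,c); (18,15,c); (19,13,c); (19,14,c); (19,15,c); (23,4,c); (23,20,c); (23,22,c); (24,6,c); (24,20,c); (24,21,c); (25,7,c); (25,21,c); (25,22,c); (26,20,c); (26,21,c); (26,22,c)


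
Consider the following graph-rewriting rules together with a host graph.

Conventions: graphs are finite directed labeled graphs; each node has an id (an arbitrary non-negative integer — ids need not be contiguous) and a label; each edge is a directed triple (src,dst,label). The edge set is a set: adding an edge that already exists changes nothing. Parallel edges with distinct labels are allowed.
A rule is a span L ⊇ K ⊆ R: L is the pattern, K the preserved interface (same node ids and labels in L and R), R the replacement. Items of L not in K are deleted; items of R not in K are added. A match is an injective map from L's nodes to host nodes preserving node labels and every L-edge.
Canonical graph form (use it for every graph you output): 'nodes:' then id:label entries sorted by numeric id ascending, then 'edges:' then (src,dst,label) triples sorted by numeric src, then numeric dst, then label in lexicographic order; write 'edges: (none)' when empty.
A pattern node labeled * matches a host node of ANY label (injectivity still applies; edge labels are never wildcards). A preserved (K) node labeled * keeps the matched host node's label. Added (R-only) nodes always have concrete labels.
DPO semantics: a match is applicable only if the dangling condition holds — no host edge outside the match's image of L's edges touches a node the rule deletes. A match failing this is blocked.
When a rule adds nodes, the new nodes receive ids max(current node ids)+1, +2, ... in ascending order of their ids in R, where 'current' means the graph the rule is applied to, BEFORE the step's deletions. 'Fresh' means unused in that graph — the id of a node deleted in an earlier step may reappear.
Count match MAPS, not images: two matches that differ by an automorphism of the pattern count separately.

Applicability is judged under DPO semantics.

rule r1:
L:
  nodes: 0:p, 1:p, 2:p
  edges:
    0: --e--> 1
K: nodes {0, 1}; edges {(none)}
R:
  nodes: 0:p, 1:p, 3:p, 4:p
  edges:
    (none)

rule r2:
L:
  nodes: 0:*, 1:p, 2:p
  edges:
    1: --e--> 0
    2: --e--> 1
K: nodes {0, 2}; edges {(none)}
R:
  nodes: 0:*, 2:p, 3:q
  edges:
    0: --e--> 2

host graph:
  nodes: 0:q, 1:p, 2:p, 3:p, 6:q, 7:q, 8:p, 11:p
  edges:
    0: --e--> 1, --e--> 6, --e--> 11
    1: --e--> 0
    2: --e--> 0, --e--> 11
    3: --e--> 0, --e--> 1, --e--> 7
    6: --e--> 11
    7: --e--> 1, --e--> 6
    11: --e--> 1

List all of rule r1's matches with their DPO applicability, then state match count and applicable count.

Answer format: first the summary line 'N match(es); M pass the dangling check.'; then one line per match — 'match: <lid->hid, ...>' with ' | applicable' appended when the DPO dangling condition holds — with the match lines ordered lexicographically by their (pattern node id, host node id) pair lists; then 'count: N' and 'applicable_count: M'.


9 match(es); 3 pass the dangling check.
match: 0->2, 1->11, 2->1
match: 0->2, 1->11, 2->3
match: 0->2, 1->11, 2->8 | applicable
match: 0->3, 1->1, 2->2
match: 0->3, 1->1, 2->8 | applicable
match: 0->3, 1->1, 2->11
match: 0->11, 1->1, 2->2
match: 0->11, 1->1, 2->3
match: 0->11, 1->1, 2->8 | applicable
count: 9
applicable_count: 3


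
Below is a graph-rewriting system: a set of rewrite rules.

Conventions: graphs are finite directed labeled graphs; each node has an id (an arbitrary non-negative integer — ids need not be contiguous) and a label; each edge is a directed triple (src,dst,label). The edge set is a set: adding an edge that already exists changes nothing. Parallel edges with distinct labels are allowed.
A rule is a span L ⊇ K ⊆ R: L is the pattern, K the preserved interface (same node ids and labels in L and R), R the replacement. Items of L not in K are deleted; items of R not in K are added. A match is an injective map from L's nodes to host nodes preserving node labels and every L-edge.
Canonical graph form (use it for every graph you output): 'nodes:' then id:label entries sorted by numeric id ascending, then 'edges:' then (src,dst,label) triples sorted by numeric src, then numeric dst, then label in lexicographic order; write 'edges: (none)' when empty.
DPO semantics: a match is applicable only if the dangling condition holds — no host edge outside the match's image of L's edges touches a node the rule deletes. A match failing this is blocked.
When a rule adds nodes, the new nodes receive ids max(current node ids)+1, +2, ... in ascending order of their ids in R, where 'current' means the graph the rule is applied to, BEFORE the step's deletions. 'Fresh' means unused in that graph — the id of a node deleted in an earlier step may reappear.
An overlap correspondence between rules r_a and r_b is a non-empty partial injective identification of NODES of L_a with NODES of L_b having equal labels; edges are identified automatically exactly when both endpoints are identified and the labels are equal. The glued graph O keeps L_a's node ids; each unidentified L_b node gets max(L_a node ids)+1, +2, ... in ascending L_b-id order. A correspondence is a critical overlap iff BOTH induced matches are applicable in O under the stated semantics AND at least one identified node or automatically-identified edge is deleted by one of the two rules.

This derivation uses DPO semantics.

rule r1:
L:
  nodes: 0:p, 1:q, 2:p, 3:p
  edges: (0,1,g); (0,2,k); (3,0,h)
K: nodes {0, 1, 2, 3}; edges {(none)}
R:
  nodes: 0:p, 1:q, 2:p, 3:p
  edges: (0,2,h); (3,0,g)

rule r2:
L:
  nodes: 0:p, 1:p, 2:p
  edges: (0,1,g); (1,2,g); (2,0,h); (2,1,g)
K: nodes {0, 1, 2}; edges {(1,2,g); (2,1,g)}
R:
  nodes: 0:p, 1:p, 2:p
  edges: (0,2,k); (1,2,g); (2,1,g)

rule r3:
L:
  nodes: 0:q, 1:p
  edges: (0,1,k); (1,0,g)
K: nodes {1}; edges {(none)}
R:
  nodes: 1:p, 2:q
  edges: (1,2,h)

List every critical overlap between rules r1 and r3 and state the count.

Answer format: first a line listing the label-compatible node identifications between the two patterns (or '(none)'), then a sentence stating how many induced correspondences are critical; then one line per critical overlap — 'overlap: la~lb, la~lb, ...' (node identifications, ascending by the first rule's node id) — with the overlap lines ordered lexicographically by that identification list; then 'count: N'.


label-compatible node identifications between L(r1) and L(r3): 0~1, 1~0, 2~1, 3~1
1 of the induced correspondences is a critical overlap of r1 and r3.
overlap: 0~1, 1~0
count: 1


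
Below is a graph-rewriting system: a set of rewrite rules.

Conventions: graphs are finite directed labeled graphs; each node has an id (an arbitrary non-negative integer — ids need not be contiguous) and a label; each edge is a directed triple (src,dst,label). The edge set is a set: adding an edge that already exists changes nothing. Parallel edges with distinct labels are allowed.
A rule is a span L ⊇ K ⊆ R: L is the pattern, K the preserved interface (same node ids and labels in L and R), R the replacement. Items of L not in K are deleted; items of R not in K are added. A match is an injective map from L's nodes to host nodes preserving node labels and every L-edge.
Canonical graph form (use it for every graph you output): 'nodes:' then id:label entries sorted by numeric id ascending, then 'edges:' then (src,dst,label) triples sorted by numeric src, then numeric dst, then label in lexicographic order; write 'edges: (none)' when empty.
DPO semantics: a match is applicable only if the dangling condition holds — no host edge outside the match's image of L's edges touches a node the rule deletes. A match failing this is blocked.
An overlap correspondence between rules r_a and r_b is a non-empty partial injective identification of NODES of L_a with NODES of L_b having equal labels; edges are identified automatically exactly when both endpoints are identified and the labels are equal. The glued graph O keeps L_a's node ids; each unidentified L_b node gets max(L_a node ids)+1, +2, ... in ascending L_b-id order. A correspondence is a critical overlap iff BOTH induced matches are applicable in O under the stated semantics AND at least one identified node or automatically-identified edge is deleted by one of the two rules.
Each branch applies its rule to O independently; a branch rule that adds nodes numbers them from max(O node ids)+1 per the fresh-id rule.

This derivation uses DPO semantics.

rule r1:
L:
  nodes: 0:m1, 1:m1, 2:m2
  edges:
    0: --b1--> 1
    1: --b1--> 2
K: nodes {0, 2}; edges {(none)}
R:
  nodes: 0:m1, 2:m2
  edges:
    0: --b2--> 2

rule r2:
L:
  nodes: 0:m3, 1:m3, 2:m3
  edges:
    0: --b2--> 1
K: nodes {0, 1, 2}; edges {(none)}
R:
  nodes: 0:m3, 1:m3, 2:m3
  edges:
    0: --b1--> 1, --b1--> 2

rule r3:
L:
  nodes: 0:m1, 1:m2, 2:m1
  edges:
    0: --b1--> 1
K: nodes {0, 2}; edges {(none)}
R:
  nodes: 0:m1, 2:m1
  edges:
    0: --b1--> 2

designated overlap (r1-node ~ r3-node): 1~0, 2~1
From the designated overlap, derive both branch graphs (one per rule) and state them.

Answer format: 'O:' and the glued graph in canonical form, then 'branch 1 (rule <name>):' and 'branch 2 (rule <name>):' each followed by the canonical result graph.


O:
nodes: 0:m1, 1:m1, 2:m2, 3:m1
edges: (0,1,b1); (1,2,b1)
branch 1 (rule r1):
nodes: 0:m1, 2:m2, 3:m1
edges: (0,2,b2)
branch 2 (rule r3):
nodes: 0:m1, 1:m1, 3:m1
edges: (0,1,b1); (1,3,b1)


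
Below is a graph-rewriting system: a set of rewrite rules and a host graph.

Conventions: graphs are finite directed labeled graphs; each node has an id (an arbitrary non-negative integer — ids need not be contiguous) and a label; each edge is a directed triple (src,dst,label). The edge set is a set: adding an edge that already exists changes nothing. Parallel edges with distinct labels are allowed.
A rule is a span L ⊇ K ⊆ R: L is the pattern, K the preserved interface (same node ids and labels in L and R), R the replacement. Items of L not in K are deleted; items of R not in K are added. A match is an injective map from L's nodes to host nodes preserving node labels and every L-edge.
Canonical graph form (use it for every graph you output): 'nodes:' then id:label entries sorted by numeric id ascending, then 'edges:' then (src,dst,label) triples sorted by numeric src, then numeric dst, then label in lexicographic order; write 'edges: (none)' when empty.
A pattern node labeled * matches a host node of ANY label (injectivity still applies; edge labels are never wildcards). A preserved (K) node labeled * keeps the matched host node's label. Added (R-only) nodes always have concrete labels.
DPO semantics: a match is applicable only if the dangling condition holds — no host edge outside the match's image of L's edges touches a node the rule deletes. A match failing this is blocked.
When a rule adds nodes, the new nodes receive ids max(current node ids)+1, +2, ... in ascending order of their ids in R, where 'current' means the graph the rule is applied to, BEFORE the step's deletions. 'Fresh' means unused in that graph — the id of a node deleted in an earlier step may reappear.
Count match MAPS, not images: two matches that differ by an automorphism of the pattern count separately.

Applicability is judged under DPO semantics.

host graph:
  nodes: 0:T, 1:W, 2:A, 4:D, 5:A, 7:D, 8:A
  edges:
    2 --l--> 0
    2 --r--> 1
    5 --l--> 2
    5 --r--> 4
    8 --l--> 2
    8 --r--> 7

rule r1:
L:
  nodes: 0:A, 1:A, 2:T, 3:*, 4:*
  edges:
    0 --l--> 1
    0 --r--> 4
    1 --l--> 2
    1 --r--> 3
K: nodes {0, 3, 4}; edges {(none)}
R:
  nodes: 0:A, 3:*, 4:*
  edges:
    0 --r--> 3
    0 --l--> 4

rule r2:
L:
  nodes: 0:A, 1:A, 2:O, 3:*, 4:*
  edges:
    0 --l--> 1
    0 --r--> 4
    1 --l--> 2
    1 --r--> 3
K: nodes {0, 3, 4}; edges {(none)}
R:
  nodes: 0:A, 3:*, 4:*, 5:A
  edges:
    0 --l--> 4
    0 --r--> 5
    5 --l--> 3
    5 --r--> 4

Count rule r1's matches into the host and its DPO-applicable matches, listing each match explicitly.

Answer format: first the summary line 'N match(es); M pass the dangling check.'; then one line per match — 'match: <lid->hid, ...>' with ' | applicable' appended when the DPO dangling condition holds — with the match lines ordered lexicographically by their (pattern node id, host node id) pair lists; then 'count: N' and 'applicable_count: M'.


2 match(es); 0 pass the dangling check.
match: 0->5, 1->2, 2->0, 3->1, 4->4
match: 0->8, 1->2, 2->0, 3->1, 4->7
count: 2
applicable_count: 0


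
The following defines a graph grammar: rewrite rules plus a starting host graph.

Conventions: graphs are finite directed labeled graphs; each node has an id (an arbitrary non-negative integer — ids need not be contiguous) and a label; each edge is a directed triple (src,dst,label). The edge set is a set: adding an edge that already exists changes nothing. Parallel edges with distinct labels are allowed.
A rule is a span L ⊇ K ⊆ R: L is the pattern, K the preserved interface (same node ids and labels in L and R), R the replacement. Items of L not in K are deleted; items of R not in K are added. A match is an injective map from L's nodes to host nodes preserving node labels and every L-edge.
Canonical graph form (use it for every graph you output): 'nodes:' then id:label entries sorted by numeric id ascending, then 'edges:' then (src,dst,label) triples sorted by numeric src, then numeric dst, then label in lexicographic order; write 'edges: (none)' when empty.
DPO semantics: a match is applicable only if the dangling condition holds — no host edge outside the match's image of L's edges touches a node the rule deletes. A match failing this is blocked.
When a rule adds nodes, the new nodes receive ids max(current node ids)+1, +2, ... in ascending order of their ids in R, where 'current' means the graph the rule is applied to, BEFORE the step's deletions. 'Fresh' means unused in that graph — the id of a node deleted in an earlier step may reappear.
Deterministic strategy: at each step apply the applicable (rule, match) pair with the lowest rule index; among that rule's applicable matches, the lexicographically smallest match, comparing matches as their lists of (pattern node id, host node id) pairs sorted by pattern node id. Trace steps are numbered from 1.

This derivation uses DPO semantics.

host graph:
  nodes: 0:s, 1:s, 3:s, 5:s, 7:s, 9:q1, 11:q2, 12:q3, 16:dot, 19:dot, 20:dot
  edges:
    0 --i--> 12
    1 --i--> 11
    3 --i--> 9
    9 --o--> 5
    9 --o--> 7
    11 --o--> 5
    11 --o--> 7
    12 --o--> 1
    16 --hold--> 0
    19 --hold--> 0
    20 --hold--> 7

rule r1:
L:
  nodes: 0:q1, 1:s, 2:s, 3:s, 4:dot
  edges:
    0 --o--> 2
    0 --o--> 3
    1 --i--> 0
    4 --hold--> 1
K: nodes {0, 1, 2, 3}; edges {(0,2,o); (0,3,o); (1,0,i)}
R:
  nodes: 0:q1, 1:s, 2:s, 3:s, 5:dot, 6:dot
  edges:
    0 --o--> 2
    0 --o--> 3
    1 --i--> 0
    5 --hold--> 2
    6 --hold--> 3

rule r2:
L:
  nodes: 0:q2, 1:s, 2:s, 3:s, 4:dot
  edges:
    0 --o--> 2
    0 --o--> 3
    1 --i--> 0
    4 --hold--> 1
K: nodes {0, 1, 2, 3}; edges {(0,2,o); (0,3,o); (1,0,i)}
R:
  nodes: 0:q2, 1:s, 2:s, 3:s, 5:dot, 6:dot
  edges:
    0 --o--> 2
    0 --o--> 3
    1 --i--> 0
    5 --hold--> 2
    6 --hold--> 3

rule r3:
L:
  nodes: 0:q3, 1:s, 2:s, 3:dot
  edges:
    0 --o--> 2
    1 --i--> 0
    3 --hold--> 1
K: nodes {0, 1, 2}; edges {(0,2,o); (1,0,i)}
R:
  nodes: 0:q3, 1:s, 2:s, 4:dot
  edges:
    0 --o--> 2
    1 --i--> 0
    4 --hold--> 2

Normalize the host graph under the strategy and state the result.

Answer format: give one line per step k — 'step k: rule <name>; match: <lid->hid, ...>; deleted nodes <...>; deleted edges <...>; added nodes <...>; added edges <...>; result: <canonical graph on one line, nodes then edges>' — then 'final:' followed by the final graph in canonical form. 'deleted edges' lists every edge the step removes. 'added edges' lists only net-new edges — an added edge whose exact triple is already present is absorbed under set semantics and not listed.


step 1: rule r3; match: 0->12, 1->0, 2->1, 3->16; deleted nodes 16; deleted edges (16,0,hold); added nodes 21; added edges (21,1,hold); result: nodes: 0:s, 1:s, 3:s, 5:s, 7:s, 9:q1, 11:q2, 12:q3, 19:dot, 20:dot, 21:dot edges: (0,12,i); (1,11,i); (3,9,i); (9,5,o); (9,7,o); (11,5,o); (11,7,o); (12,1,o); (19,0,hold); (20,7,hold); (21,1,hold)
step 2: rule r2; match: 0->11, 1->1, 2->5, 3->7, 4->21; deleted nodes 21; deleted edges (21,1,hold); added nodes 22, 23; added edges (22,5,hold); (23,7,hold); result: nodes: 0:s, 1:s, 3:s, 5:s, 7:s, 9:q1, 11:q2, 12:q3, 19:dot, 20:dot, 22:dot, 23:dot edges: (0,12,i); (1,11,i); (3,9,i); (9,5,o); (9,7,o); (11,5,o); (11,7,o); (12,1,o); (19,0,hold); (20,7,hold); (22,5,hold); (23,7,hold)
step 3: rule r3; match: 0->12, 1->0, 2->1, 3->19; deleted nodes 19; deleted edges (19,0,hold); added nodes 24; added edges (24,1,hold); result: nodes: 0:s, 1:s, 3:s, 5:s, 7:s, 9:q1, 11:q2, 12:q3, 20:dot, 22:dot, 23:dot, 24:dot edges: (0,12,i); (1,11,i); (3,9,i); (9,5,o); (9,7,o); (11,5,o); (11,7,o); (12,1,o); (20,7,hold); (22,5,hold); (23,7,hold); (24,1,hold)
step 4: rule r2; match: 0->11, 1->1, 2->5, 3->7, 4->24; deleted nodes 24; deleted edges (24,1,hold); added nodes 25, 26; added edges (25,5,hold); (26,7,hold); result: nodes: 0:s, 1:s, 3:s, 5:s, 7:s, 9:q1, 11:q2, 12:q3, 20:dot, 22:dot, 23:dot, 25:dot, 26:dot edges: (0,12,i); (1,11,i); (3,9,i); (9,5,o); (9,7,o); (11,5,o); (11,7,o); (12,1,o); (20,7,hold); (22,5,hold); (23,7,hold); (25,5,hold); (26,7,hold)
final:
nodes: 0:s, 1:s, 3:s, 5:s, 7:s, 9:q1, 11:q2, 12:q3, 20:dot, 22:dot, 23:dot, 25:dot, 26:dot
edges: (0,12,i); (1,11,i); (3,9,i); (9,5,o); (9,7,o); (11,5,o); (11,7,o); (12,1,o); (20,7,hold); (22,5,hold); (23,7,hold); (25,5,hold); (26,7,hold)


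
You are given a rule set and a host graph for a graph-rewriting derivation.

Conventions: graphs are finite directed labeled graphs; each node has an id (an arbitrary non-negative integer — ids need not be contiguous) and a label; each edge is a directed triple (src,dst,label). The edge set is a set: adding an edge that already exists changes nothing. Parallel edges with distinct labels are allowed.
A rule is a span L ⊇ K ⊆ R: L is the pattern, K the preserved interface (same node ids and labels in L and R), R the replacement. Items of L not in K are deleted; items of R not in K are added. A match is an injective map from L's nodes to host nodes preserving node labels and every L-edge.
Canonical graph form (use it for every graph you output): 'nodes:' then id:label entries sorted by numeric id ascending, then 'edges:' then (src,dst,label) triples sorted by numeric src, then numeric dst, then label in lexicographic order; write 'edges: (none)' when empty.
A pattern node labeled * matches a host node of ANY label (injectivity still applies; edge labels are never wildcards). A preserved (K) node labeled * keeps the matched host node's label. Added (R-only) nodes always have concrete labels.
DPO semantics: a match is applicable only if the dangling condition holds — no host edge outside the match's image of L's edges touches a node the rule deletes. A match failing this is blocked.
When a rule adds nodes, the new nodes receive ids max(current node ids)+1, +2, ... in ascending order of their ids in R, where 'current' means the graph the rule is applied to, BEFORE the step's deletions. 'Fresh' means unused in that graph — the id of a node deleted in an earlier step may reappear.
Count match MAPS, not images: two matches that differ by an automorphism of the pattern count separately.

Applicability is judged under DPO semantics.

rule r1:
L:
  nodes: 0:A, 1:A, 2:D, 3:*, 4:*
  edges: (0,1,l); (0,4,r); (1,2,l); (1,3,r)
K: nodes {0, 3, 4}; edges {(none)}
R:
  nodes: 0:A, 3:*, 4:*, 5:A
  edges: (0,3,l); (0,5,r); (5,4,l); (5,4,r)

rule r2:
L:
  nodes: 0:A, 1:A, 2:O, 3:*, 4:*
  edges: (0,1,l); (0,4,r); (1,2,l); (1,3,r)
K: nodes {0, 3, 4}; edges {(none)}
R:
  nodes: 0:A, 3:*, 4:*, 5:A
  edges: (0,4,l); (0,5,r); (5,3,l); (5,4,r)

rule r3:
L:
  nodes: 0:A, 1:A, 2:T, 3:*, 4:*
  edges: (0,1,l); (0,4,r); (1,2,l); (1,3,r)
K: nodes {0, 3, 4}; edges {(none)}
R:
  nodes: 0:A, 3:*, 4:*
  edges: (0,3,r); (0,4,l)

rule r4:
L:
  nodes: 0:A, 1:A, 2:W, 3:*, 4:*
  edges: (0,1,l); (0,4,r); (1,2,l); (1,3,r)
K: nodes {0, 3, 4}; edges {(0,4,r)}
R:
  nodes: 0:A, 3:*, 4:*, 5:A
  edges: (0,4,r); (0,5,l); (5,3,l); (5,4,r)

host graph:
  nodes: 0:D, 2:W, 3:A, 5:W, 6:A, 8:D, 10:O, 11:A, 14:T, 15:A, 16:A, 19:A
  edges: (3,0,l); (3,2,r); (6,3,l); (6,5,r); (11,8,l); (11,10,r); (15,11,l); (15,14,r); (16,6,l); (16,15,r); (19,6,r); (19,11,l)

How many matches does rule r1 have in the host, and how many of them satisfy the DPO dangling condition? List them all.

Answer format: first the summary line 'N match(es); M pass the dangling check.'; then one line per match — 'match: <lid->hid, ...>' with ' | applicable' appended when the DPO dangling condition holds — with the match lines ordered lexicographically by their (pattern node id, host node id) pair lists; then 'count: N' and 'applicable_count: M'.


3 match(es); 1 pass the dangling check.
match: 0->6, 1->3, 2->0, 3->2, 4->5 | applicable
match: 0->15, 1->11, 2->8, 3->10, 4->14
match: 0->19, 1->11, 2->8, 3->10, 4->6
count: 3
applicable_count: 1
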